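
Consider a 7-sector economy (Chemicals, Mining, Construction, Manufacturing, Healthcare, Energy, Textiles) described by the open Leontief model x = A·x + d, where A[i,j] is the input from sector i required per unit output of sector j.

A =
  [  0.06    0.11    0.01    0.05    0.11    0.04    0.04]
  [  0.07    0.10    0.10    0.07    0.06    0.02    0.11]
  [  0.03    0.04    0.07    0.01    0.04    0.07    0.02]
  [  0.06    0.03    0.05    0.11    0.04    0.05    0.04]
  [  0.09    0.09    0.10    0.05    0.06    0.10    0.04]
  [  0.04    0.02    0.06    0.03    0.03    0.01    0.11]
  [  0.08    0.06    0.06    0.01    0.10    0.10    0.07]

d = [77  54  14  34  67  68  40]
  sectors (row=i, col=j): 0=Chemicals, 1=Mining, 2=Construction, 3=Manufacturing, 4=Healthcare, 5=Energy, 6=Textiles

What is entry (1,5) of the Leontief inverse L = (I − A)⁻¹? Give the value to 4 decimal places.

Form M = I − A:
  [  0.94   -0.11   -0.01   -0.05   -0.11   -0.04   -0.04]
  [ -0.07    0.90   -0.10   -0.07   -0.06   -0.02   -0.11]
  [ -0.03   -0.04    0.93   -0.01   -0.04   -0.07   -0.02]
  [ -0.06   -0.03   -0.05    0.89   -0.04   -0.05   -0.04]
  [ -0.09   -0.09   -0.10   -0.05    0.94   -0.10   -0.04]
  [ -0.04   -0.02   -0.06   -0.03   -0.03    0.99   -0.11]
  [ -0.08   -0.06   -0.06   -0.01   -0.10   -0.10    0.93]
Leontief inverse L = M⁻¹:
  [  1.1101    0.1651    0.0626    0.0887    0.1590    0.0821    0.0890]
  [  0.1276    1.1623    0.1608    0.1115    0.1207    0.0745    0.1652]
  [  0.0568    0.0690    1.1014    0.0285    0.0674    0.0948    0.0496]
  [  0.0988    0.0691    0.0890    1.1438    0.0793    0.0852    0.0770]
  [  0.1432    0.1488    0.1580    0.0902    1.1156    0.1469    0.0964]
  [  0.0728    0.0538    0.0928    0.0499    0.0662    1.0440    0.1400]
  [  0.1317    0.1162    0.1147    0.0440    0.1537    0.1470    1.1230]
Total output x = L · d:
  x_0 = 1.1101·77 + 0.1651·54 + 0.0626·14 + 0.0887·34 + 0.1590·67 + 0.0821·68 + 0.0890·40 = 118.0789
  x_1 = 0.1276·77 + 1.1623·54 + 0.1608·14 + 0.1115·34 + 0.1207·67 + 0.0745·68 + 0.1652·40 = 98.3931
  x_2 = 0.0568·77 + 0.0690·54 + 1.1014·14 + 0.0285·34 + 0.0674·67 + 0.0948·68 + 0.0496·40 = 37.4457
  x_3 = 0.0988·77 + 0.0691·54 + 0.0890·14 + 1.1438·34 + 0.0793·67 + 0.0852·68 + 0.0770·40 = 65.6655
  x_4 = 0.1432·77 + 0.1488·54 + 0.1580·14 + 0.0902·34 + 1.1156·67 + 0.1469·68 + 0.0964·40 = 112.9295
  x_5 = 0.0728·77 + 0.0538·54 + 0.0928·14 + 0.0499·34 + 0.0662·67 + 1.0440·68 + 0.1400·40 = 92.5415
  x_6 = 0.1317·77 + 0.1162·54 + 0.1147·14 + 0.0440·34 + 0.1537·67 + 0.1470·68 + 1.1230·40 = 84.7316

L[1,5] = 0.0745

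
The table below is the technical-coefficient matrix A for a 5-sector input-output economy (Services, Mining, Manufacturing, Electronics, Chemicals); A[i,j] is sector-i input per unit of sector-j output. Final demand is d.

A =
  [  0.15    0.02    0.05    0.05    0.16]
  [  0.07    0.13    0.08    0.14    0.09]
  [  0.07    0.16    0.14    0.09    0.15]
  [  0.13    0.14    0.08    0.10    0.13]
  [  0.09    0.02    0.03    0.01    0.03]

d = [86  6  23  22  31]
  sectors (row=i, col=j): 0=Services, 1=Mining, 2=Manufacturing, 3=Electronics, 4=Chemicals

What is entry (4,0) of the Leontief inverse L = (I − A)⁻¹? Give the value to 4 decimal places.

Form M = I − A:
  [  0.85   -0.02   -0.05   -0.05   -0.16]
  [ -0.07    0.87   -0.08   -0.14   -0.09]
  [ -0.07   -0.16    0.86   -0.09   -0.15]
  [ -0.13   -0.14   -0.08    0.90   -0.13]
  [ -0.09   -0.02   -0.03   -0.01    0.97]
Leontief inverse L = M⁻¹:
  [  1.2284    0.0655    0.0941    0.0905    0.2354]
  [  0.1663    1.2201    0.1500    0.2162    0.1928]
  [  0.1776    0.2635    1.2233    0.1762    0.2665]
  [  0.2372    0.2287    0.1531    1.1779    0.2419]
  [  0.1253    0.0417    0.0512    0.0304    1.0675]
Total output x = L · d:
  x_0 = 1.2284·86 + 0.0655·6 + 0.0941·23 + 0.0905·22 + 0.2354·31 = 117.4857
  x_1 = 0.1663·86 + 1.2201·6 + 0.1500·23 + 0.2162·22 + 0.1928·31 = 35.8046
  x_2 = 0.1776·86 + 0.2635·6 + 1.2233·23 + 0.1762·22 + 0.2665·31 = 57.1296
  x_3 = 0.2372·86 + 0.2287·6 + 0.1531·23 + 1.1779·22 + 0.2419·31 = 58.7025
  x_4 = 0.1253·86 + 0.0417·6 + 0.0512·23 + 0.0304·22 + 1.0675·31 = 45.9698

L[4,0] = 0.1253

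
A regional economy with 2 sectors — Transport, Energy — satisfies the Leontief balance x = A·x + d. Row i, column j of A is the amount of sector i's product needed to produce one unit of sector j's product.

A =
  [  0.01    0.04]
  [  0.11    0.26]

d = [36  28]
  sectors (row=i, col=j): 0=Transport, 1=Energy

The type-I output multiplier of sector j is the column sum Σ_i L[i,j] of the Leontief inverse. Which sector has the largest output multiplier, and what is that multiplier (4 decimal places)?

Energy (1.4144)

Form M = I − A:
  [  0.99   -0.04]
  [ -0.11    0.74]
Leontief inverse L = M⁻¹:
  [  1.0162    0.0549]
  [  0.1511    1.3595]
Total output x = L · d:
  x_0 = 1.0162·36 + 0.0549·28 = 38.1214
  x_1 = 0.1511·36 + 1.3595·28 = 43.5045
Output multipliers (column sums of L):
  Transport: 1.1673
  Energy: 1.4144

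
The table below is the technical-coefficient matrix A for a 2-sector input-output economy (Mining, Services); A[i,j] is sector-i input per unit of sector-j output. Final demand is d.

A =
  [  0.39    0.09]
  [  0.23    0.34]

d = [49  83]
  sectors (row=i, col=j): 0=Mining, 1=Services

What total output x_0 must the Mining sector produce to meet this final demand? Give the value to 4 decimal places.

104.2419

Form M = I − A:
  [  0.61   -0.09]
  [ -0.23    0.66]
Leontief inverse L = M⁻¹:
  [  1.7282    0.2357]
  [  0.6023    1.5973]
Total output x = L · d:
  x_0 = 1.7282·49 + 0.2357·83 = 104.2419
  x_1 = 0.6023·49 + 1.5973·83 = 162.0843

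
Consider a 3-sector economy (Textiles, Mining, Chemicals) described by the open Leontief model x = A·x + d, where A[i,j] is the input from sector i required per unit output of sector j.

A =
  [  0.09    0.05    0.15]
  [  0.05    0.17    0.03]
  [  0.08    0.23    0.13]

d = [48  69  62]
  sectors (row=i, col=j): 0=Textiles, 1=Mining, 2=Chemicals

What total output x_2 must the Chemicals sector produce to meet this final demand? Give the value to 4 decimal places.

102.2694

Form M = I − A:
  [  0.91   -0.05   -0.15]
  [ -0.05    0.83   -0.03]
  [ -0.08   -0.23    0.87]
Leontief inverse L = M⁻¹:
  [  1.1230    0.1225    0.1978]
  [  0.0721    1.2243    0.0546]
  [  0.1223    0.3349    1.1821]
Total output x = L · d:
  x_0 = 1.1230·48 + 0.1225·69 + 0.1978·62 = 74.6227
  x_1 = 0.0721·48 + 1.2243·69 + 0.0546·62 = 91.3244
  x_2 = 0.1223·48 + 0.3349·69 + 1.1821·62 = 102.2694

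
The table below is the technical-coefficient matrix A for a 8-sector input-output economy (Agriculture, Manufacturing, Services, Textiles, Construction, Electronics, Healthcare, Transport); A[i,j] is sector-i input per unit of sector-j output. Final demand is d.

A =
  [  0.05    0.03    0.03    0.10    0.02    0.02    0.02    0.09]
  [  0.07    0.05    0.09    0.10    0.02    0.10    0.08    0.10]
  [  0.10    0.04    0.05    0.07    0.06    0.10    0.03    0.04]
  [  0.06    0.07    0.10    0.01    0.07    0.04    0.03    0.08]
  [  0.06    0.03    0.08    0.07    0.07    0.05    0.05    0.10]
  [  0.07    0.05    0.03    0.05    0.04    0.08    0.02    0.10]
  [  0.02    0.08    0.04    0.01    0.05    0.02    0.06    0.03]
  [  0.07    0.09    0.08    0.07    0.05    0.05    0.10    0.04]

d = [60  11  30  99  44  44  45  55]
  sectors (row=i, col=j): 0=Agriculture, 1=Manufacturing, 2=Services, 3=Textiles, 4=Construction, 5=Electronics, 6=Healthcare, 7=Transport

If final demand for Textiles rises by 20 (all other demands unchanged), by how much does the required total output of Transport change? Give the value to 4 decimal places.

2.6218

Form M = I − A:
  [  0.95   -0.03   -0.03   -0.10   -0.02   -0.02   -0.02   -0.09]
  [ -0.07    0.95   -0.09   -0.10   -0.02   -0.10   -0.08   -0.10]
  [ -0.10   -0.04    0.95   -0.07   -0.06   -0.10   -0.03   -0.04]
  [ -0.06   -0.07   -0.10    0.99   -0.07   -0.04   -0.03   -0.08]
  [ -0.06   -0.03   -0.08   -0.07    0.93   -0.05   -0.05   -0.10]
  [ -0.07   -0.05   -0.03   -0.05   -0.04    0.92   -0.02   -0.10]
  [ -0.02   -0.08   -0.04   -0.01   -0.05   -0.02    0.94   -0.03]
  [ -0.07   -0.09   -0.08   -0.07   -0.05   -0.05   -0.10    0.96]
Leontief inverse L = M⁻¹:
  [  1.0936    0.0704    0.0762    0.1399    0.0533    0.0574    0.0549    0.1379]
  [  0.1424    1.1155    0.1599    0.1660    0.0739    0.1656    0.1349    0.1792]
  [  0.1579    0.0883    1.1048    0.1263    0.1023    0.1516    0.0705    0.1092]
  [  0.1184    0.1172    0.1548    1.0683    0.1112    0.0940    0.0746    0.1425]
  [  0.1217    0.0840    0.1408    0.1278    1.1171    0.1046    0.0977    0.1670]
  [  0.1236    0.0973    0.0823    0.1027    0.0783    1.1280    0.0621    0.1613]
  [  0.0567    0.1127    0.0777    0.0470    0.0772    0.0558    1.0916    0.0722]
  [  0.1336    0.1468    0.1436    0.1311    0.0977    0.1092    0.1500    1.1126]
Total output x = L · d:
  x_0 = 1.0936·60 + 0.0704·11 + 0.0762·30 + 0.1399·99 + 0.0533·44 + 0.0574·44 + 0.0549·45 + 0.1379·55 = 97.4578
  x_1 = 0.1424·60 + 1.1155·11 + 0.1599·30 + 0.1660·99 + 0.0739·44 + 0.1656·44 + 0.1349·45 + 0.1792·55 = 68.5072
  x_2 = 0.1579·60 + 0.0883·11 + 1.1048·30 + 0.1263·99 + 0.1023·44 + 0.1516·44 + 0.0705·45 + 0.1092·55 = 76.4485
  x_3 = 0.1184·60 + 0.1172·11 + 0.1548·30 + 1.0683·99 + 0.1112·44 + 0.0940·44 + 0.0746·45 + 0.1425·55 = 139.0178
  x_4 = 0.1217·60 + 0.0840·11 + 0.1408·30 + 0.1278·99 + 1.1171·44 + 0.1046·44 + 0.0977·45 + 0.1670·55 = 92.4389
  x_5 = 0.1236·60 + 0.0973·11 + 0.0823·30 + 0.1027·99 + 0.0783·44 + 1.1280·44 + 0.0621·45 + 0.1613·55 = 85.8666
  x_6 = 0.0567·60 + 0.1127·11 + 0.0777·30 + 0.0470·99 + 0.0772·44 + 0.0558·44 + 1.0916·45 + 0.0722·55 = 70.5703
  x_7 = 0.1336·60 + 0.1468·11 + 0.1436·30 + 0.1311·99 + 0.0977·44 + 0.1092·44 + 0.1500·45 + 1.1126·55 = 103.9658
Δx_7 = L[7,3] · Δd_3 = 0.1311 · 20 = 2.6218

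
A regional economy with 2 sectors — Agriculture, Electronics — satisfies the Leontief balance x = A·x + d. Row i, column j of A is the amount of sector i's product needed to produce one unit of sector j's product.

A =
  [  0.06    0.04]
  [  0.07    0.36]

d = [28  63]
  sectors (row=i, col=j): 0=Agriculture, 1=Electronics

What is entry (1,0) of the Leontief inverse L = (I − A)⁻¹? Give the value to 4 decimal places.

Form M = I − A:
  [  0.94   -0.04]
  [ -0.07    0.64]
Leontief inverse L = M⁻¹:
  [  1.0688    0.0668]
  [  0.1169    1.5698]
Total output x = L · d:
  x_0 = 1.0688·28 + 0.0668·63 = 34.1349
  x_1 = 0.1169·28 + 1.5698·63 = 102.1710

L[1,0] = 0.1169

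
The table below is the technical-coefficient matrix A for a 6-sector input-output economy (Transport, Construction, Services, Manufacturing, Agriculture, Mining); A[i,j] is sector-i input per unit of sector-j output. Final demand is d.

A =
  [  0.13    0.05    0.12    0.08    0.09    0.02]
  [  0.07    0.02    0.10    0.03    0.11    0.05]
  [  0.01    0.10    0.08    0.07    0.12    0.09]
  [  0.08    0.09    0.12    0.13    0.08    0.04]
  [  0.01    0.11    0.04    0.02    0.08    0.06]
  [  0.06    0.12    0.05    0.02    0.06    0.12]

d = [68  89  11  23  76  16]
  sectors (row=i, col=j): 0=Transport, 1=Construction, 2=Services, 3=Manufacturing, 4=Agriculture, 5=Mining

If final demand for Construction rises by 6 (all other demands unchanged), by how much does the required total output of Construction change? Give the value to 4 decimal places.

6.4660

Form M = I − A:
  [  0.87   -0.05   -0.12   -0.08   -0.09   -0.02]
  [ -0.07    0.98   -0.10   -0.03   -0.11   -0.05]
  [ -0.01   -0.10    0.92   -0.07   -0.12   -0.09]
  [ -0.08   -0.09   -0.12    0.87   -0.08   -0.04]
  [ -0.01   -0.11   -0.04   -0.02    0.92   -0.06]
  [ -0.06   -0.12   -0.05   -0.02   -0.06    0.88]
Leontief inverse L = M⁻¹:
  [  1.1806    0.1206    0.1959    0.1341    0.1718    0.0715]
  [  0.1028    1.0777    0.1515    0.0649    0.1704    0.0936]
  [  0.0491    0.1687    1.1424    0.1100    0.1930    0.1457]
  [  0.1341    0.1681    0.2038    1.1901    0.1698    0.0991]
  [  0.0369    0.1528    0.0815    0.0434    1.1296    0.0968]
  [  0.1029    0.1790    0.1091    0.0542    0.1268    1.1711]
Total output x = L · d:
  x_0 = 1.1806·68 + 0.1206·89 + 0.1959·11 + 0.1341·23 + 0.1718·76 + 0.0715·16 = 110.4543
  x_1 = 0.1028·68 + 1.0777·89 + 0.1515·11 + 0.0649·23 + 0.1704·76 + 0.0936·16 = 120.5140
  x_2 = 0.0491·68 + 0.1687·89 + 1.1424·11 + 0.1100·23 + 0.1930·76 + 0.1457·16 = 50.4501
  x_3 = 0.1341·68 + 0.1681·89 + 0.2038·11 + 1.1901·23 + 0.1698·76 + 0.0991·16 = 68.1822
  x_4 = 0.0369·68 + 0.1528·89 + 0.0815·11 + 0.0434·23 + 1.1296·76 + 0.0968·16 = 105.3996
  x_5 = 0.1029·68 + 0.1790·89 + 0.1091·11 + 0.0542·23 + 0.1268·76 + 1.1711·16 = 53.7489
Δx_1 = L[1,1] · Δd_1 = 1.0777 · 6 = 6.4660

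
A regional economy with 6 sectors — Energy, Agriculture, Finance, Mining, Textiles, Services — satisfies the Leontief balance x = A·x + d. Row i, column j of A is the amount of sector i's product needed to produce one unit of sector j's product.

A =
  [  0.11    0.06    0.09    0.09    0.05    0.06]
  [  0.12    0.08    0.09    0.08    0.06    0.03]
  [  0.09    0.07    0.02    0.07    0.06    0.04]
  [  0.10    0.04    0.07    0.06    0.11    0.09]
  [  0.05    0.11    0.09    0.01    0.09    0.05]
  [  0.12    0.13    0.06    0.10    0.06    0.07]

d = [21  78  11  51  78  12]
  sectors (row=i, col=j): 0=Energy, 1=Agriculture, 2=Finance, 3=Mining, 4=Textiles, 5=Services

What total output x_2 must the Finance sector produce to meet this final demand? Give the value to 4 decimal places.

Form M = I − A:
  [  0.89   -0.06   -0.09   -0.09   -0.05   -0.06]
  [ -0.12    0.92   -0.09   -0.08   -0.06   -0.03]
  [ -0.09   -0.07    0.98   -0.07   -0.06   -0.04]
  [ -0.10   -0.04   -0.07    0.94   -0.11   -0.09]
  [ -0.05   -0.11   -0.09   -0.01    0.91   -0.05]
  [ -0.12   -0.13   -0.06   -0.10   -0.06    0.93]
Leontief inverse L = M⁻¹:
  [  1.1925    0.1236    0.1480    0.1483    0.1084    0.1075]
  [  0.2012    1.1421    0.1486    0.1368    0.1177    0.0758]
  [  0.1531    0.1196    1.0679    0.1136    0.1055    0.0763]
  [  0.1817    0.1102    0.1306    1.1168    0.1700    0.1381]
  [  0.1190    0.1692    0.1404    0.0575    1.1385    0.0859]
  [  0.2191    0.2061    0.1319    0.1694    0.1290    1.1251]
Total output x = L · d:
  x_0 = 1.1925·21 + 0.1236·78 + 0.1480·11 + 0.1483·51 + 0.1084·78 + 0.1075·12 = 53.6249
  x_1 = 0.2012·21 + 1.1421·78 + 0.1486·11 + 0.1368·51 + 0.1177·78 + 0.0758·12 = 112.0145
  x_2 = 0.1531·21 + 0.1196·78 + 1.0679·11 + 0.1136·51 + 0.1055·78 + 0.0763·12 = 39.2258
  x_3 = 0.1817·21 + 0.1102·78 + 0.1306·11 + 1.1168·51 + 0.1700·78 + 0.1381·12 = 85.7223
  x_4 = 0.1190·21 + 0.1692·78 + 0.1404·11 + 0.0575·51 + 1.1385·78 + 0.0859·12 = 110.0073
  x_5 = 0.2191·21 + 0.2061·78 + 0.1319·11 + 0.1694·51 + 0.1290·78 + 1.1251·12 = 54.3259

39.2258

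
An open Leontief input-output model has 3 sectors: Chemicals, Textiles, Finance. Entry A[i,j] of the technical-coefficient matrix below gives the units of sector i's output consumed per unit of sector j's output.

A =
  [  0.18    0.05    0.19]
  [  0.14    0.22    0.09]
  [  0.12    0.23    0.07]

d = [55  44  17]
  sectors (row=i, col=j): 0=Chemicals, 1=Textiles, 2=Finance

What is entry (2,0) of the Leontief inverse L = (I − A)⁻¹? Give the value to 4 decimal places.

L[2,0] = 0.2300

Form M = I − A:
  [  0.82   -0.05   -0.19]
  [ -0.14    0.78   -0.09]
  [ -0.12   -0.23    0.93]
Leontief inverse L = M⁻¹:
  [  1.2885    0.1649    0.2792]
  [  0.2578    1.3527    0.1836]
  [  0.2300    0.3558    1.1567]
Total output x = L · d:
  x_0 = 1.2885·55 + 0.1649·44 + 0.2792·17 = 82.8726
  x_1 = 0.2578·55 + 1.3527·44 + 0.1836·17 = 76.8200
  x_2 = 0.2300·55 + 0.3558·44 + 1.1567·17 = 47.9713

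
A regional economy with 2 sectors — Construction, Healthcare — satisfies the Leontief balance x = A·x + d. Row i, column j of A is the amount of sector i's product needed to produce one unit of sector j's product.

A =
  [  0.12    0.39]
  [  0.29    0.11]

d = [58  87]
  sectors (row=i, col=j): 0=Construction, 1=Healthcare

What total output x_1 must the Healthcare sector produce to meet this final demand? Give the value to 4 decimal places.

139.3523

Form M = I − A:
  [  0.88   -0.39]
  [ -0.29    0.89]
Leontief inverse L = M⁻¹:
  [  1.3282    0.5820]
  [  0.4328    1.3132]
Total output x = L · d:
  x_0 = 1.3282·58 + 0.5820·87 = 127.6675
  x_1 = 0.4328·58 + 1.3132·87 = 139.3523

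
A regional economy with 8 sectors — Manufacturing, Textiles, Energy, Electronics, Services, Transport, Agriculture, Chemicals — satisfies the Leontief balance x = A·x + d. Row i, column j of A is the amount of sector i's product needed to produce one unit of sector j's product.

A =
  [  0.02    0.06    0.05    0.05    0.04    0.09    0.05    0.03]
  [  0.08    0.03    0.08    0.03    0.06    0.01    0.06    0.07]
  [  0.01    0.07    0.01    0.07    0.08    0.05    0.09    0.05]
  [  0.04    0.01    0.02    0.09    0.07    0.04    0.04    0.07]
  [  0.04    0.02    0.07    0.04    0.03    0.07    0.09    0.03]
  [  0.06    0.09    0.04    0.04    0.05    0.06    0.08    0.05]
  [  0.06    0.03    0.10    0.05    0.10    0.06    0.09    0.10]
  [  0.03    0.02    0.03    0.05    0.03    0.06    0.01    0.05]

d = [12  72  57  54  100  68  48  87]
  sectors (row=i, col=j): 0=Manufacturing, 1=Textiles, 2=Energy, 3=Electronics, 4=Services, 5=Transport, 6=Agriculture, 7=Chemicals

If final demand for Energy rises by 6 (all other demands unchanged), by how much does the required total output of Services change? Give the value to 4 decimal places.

0.6331

Form M = I − A:
  [  0.98   -0.06   -0.05   -0.05   -0.04   -0.09   -0.05   -0.03]
  [ -0.08    0.97   -0.08   -0.03   -0.06   -0.01   -0.06   -0.07]
  [ -0.01   -0.07    0.99   -0.07   -0.08   -0.05   -0.09   -0.05]
  [ -0.04   -0.01   -0.02    0.91   -0.07   -0.04   -0.04   -0.07]
  [ -0.04   -0.02   -0.07   -0.04    0.97   -0.07   -0.09   -0.03]
  [ -0.06   -0.09   -0.04   -0.04   -0.05    0.94   -0.08   -0.05]
  [ -0.06   -0.03   -0.10   -0.05   -0.10   -0.06    0.91   -0.10]
  [ -0.03   -0.02   -0.03   -0.05   -0.03   -0.06   -0.01    0.95]
Leontief inverse L = M⁻¹:
  [  1.0511    0.0898    0.0846    0.0854    0.0806    0.1263    0.0956    0.0698]
  [  0.1076    1.0591    0.1157    0.0683    0.1014    0.0519    0.1060    0.1097]
  [  0.0451    0.0970    1.0518    0.1089    0.1244    0.0901    0.1390    0.0953]
  [  0.0663    0.0333    0.0505    1.1257    0.1055    0.0769    0.0787    0.1058]
  [  0.0695    0.0507    0.1055    0.0771    1.0732    0.1093    0.1375    0.0713]
  [  0.0971    0.1236    0.0845    0.0815    0.0982    1.1045    0.1333    0.0979]
  [  0.1009    0.0714    0.1505    0.1038    0.1587    0.1185    1.1564    0.1570]
  [  0.0498    0.0401    0.0512    0.0755    0.0559    0.0864    0.0387    1.0758]
Total output x = L · d:
  x_0 = 1.0511·12 + 0.0898·72 + 0.0846·57 + 0.0854·54 + 0.0806·100 + 0.1263·68 + 0.0956·48 + 0.0698·87 = 55.8230
  x_1 = 0.1076·12 + 1.0591·72 + 0.1157·57 + 0.0683·54 + 0.1014·100 + 0.0519·68 + 0.1060·48 + 0.1097·87 = 116.1298
  x_2 = 0.0451·12 + 0.0970·72 + 1.0518·57 + 0.1089·54 + 0.1244·100 + 0.0901·68 + 0.1390·48 + 0.0953·87 = 106.8808
  x_3 = 0.0663·12 + 0.0333·72 + 0.0505·57 + 1.1257·54 + 0.1055·100 + 0.0769·68 + 0.0787·48 + 0.1058·87 = 95.6217
  x_4 = 0.0695·12 + 0.0507·72 + 0.1055·57 + 0.0771·54 + 1.0732·100 + 0.1093·68 + 0.1375·48 + 0.0713·87 = 142.2167
  x_5 = 0.0971·12 + 0.1236·72 + 0.0845·57 + 0.0815·54 + 0.0982·100 + 1.1045·68 + 0.1333·48 + 0.0979·87 = 119.1207
  x_6 = 0.1009·12 + 0.0714·72 + 0.1505·57 + 0.1038·54 + 0.1587·100 + 0.1185·68 + 1.1564·48 + 0.1570·87 = 113.6394
  x_7 = 0.0498·12 + 0.0401·72 + 0.0512·57 + 0.0755·54 + 0.0559·100 + 0.0864·68 + 0.0387·48 + 1.0758·87 = 117.4052
Δx_4 = L[4,2] · Δd_2 = 0.1055 · 6 = 0.6331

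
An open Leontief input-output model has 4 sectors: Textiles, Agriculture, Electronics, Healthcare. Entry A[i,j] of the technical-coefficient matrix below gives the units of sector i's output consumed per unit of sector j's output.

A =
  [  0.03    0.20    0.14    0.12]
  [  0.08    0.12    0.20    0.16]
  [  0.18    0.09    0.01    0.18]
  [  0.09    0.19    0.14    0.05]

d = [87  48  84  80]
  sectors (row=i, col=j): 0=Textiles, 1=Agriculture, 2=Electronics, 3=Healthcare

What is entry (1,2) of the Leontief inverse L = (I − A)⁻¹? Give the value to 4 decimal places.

L[1,2] = 0.3288

Form M = I − A:
  [  0.97   -0.20   -0.14   -0.12]
  [ -0.08    0.88   -0.20   -0.16]
  [ -0.18   -0.09    0.99   -0.18]
  [ -0.09   -0.19   -0.14    0.95]
Leontief inverse L = M⁻¹:
  [  1.1309    0.3379    0.2635    0.2497]
  [  0.1946    1.2795    0.3288    0.3024]
  [  0.2567    0.2364    1.1348    0.2873]
  [  0.1839    0.3227    0.2579    1.1791]
Total output x = L · d:
  x_0 = 1.1309·87 + 0.3379·48 + 0.2635·84 + 0.2497·80 = 156.7077
  x_1 = 0.1946·87 + 1.2795·48 + 0.3288·84 + 0.3024·80 = 130.1497
  x_2 = 0.2567·87 + 0.2364·48 + 1.1348·84 + 0.2873·80 = 151.9880
  x_3 = 0.1839·87 + 0.3227·48 + 0.2579·84 + 1.1791·80 = 147.4847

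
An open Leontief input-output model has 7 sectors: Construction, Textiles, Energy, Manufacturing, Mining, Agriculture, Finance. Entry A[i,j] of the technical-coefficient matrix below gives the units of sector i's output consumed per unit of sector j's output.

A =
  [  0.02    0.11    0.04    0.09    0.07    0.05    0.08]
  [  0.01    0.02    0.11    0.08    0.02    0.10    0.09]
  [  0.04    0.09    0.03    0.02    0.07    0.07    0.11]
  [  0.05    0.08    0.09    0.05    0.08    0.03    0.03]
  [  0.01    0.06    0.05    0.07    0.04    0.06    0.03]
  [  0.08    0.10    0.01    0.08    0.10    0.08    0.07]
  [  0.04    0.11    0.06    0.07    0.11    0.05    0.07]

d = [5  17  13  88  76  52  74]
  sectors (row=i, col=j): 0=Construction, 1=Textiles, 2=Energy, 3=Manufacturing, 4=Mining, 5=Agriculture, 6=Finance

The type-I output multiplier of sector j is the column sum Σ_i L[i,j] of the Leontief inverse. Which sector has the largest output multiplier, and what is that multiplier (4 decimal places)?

Form M = I − A:
  [  0.98   -0.11   -0.04   -0.09   -0.07   -0.05   -0.08]
  [ -0.01    0.98   -0.11   -0.08   -0.02   -0.10   -0.09]
  [ -0.04   -0.09    0.97   -0.02   -0.07   -0.07   -0.11]
  [ -0.05   -0.08   -0.09    0.95   -0.08   -0.03   -0.03]
  [ -0.01   -0.06   -0.05   -0.07    0.96   -0.06   -0.03]
  [ -0.08   -0.10   -0.01   -0.08   -0.10    0.92   -0.07]
  [ -0.04   -0.11   -0.06   -0.07   -0.11   -0.05    0.93]
Leontief inverse L = M⁻¹:
  [  1.0483    0.1709    0.0917    0.1433    0.1247    0.1026    0.1339]
  [  0.0427    1.0858    0.1513    0.1277    0.0795    0.1491    0.1446]
  [  0.0669    0.1504    1.0752    0.0730    0.1238    0.1211    0.1630]
  [  0.0735    0.1344    0.1322    1.0954    0.1263    0.0770    0.0802]
  [  0.0316    0.1035    0.0837    0.1062    1.0790    0.0969    0.0682]
  [  0.1117    0.1709    0.0654    0.1437    0.1619    1.1389    0.1295]
  [  0.0697    0.1770    0.1146    0.1287    0.1686    0.1083    1.1297]
Total output x = L · d:
  x_0 = 1.0483·5 + 0.1709·17 + 0.0917·13 + 0.1433·88 + 0.1247·76 + 0.1026·52 + 0.1339·74 = 46.6740
  x_1 = 0.0427·5 + 1.0858·17 + 0.1513·13 + 0.1277·88 + 0.0795·76 + 0.1491·52 + 0.1446·74 = 56.3691
  x_2 = 0.0669·5 + 0.1504·17 + 1.0752·13 + 0.0730·88 + 0.1238·76 + 0.1211·52 + 0.1630·74 = 51.0567
  x_3 = 0.0735·5 + 0.1344·17 + 0.1322·13 + 1.0954·88 + 0.1263·76 + 0.0770·52 + 0.0802·74 = 120.2962
  x_4 = 0.0316·5 + 0.1035·17 + 0.0837·13 + 0.1062·88 + 1.0790·76 + 0.0969·52 + 0.0682·74 = 104.4303
  x_5 = 0.1117·5 + 0.1709·17 + 0.0654·13 + 0.1437·88 + 0.1619·76 + 1.1389·52 + 0.1295·74 = 98.0689
  x_6 = 0.0697·5 + 0.1770·17 + 0.1146·13 + 0.1287·88 + 0.1686·76 + 0.1083·52 + 1.1297·74 = 118.2177
Output multipliers (column sums of L):
  Construction: 1.4444
  Textiles: 1.9930
  Energy: 1.7141
  Manufacturing: 1.8180
  Mining: 1.8637
  Agriculture: 1.7938
  Finance: 1.8489

Textiles (1.9930)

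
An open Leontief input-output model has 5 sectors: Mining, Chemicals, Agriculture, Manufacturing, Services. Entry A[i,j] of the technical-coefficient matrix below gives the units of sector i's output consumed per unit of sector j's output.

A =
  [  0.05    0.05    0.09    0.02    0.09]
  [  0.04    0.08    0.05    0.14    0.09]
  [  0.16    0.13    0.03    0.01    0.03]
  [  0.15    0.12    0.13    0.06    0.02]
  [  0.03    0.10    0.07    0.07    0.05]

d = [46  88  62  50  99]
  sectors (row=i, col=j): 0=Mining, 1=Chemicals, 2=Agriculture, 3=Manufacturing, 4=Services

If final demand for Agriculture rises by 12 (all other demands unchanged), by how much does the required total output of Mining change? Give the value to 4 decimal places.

Form M = I − A:
  [  0.95   -0.05   -0.09   -0.02   -0.09]
  [ -0.04    0.92   -0.05   -0.14   -0.09]
  [ -0.16   -0.13    0.97   -0.01   -0.03]
  [ -0.15   -0.12   -0.13    0.94   -0.02]
  [ -0.03   -0.10   -0.07   -0.07    0.95]
Leontief inverse L = M⁻¹:
  [  1.0881    0.0951    0.1206    0.0473    0.1169]
  [  0.0981    1.1440    0.1016    0.1828    0.1247]
  [  0.1972    0.1756    1.0696    0.0469    0.0701]
  [  0.2150    0.1887    0.1824    1.1035    0.0672]
  [  0.0751    0.1503    0.1068    0.1055    1.0796]
Total output x = L · d:
  x_0 = 1.0881·46 + 0.0951·88 + 0.1206·62 + 0.0473·50 + 0.1169·99 = 79.8348
  x_1 = 0.0981·46 + 1.1440·88 + 0.1016·62 + 0.1828·50 + 0.1247·99 = 132.9771
  x_2 = 0.1972·46 + 0.1756·88 + 1.0696·62 + 0.0469·50 + 0.0701·99 = 100.1241
  x_3 = 0.2150·46 + 0.1887·88 + 0.1824·62 + 1.1035·50 + 0.0672·99 = 99.6357
  x_4 = 0.0751·46 + 0.1503·88 + 0.1068·62 + 0.1055·50 + 1.0796·99 = 135.4484
Δx_0 = L[0,2] · Δd_2 = 0.1206 · 12 = 1.4476

1.4476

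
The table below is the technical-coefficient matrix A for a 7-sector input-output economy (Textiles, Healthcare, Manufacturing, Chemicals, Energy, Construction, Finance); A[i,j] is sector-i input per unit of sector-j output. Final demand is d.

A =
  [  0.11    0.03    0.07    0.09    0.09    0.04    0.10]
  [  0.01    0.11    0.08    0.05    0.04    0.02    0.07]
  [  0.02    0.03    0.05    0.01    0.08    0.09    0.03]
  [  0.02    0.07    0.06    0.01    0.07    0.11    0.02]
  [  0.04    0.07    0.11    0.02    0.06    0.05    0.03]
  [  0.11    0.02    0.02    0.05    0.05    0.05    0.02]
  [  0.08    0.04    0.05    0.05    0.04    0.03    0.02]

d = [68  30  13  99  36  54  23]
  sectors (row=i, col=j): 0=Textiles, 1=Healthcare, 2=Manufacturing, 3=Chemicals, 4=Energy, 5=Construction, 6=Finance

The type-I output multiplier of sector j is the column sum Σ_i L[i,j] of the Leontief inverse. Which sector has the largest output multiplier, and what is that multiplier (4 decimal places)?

Manufacturing (1.7031)

Form M = I − A:
  [  0.89   -0.03   -0.07   -0.09   -0.09   -0.04   -0.10]
  [ -0.01    0.89   -0.08   -0.05   -0.04   -0.02   -0.07]
  [ -0.02   -0.03    0.95   -0.01   -0.08   -0.09   -0.03]
  [ -0.02   -0.07   -0.06    0.99   -0.07   -0.11   -0.02]
  [ -0.04   -0.07   -0.11   -0.02    0.94   -0.05   -0.03]
  [ -0.11   -0.02   -0.02   -0.05   -0.05    0.95   -0.02]
  [ -0.08   -0.04   -0.05   -0.05   -0.04   -0.03    0.98]
Leontief inverse L = M⁻¹:
  [  1.1597    0.0726    0.1252    0.1246    0.1446    0.0886    0.1361]
  [  0.0353    1.1456    0.1182    0.0711    0.0742    0.0519    0.0938]
  [  0.0491    0.0537    1.0802    0.0286    0.1093    0.1161    0.0482]
  [  0.0521    0.0993    0.0945    1.0321    0.1033    0.1395    0.0424]
  [  0.0700    0.1013    0.1481    0.0421    1.0974    0.0835    0.0551]
  [  0.1448    0.0456    0.0542    0.0746    0.0853    1.0794    0.0459]
  [  0.1086    0.0660    0.0827    0.0712    0.0731    0.0588    1.0436]
Total output x = L · d:
  x_0 = 1.1597·68 + 0.0726·30 + 0.1252·13 + 0.1246·99 + 0.1446·36 + 0.0886·54 + 0.1361·23 = 108.1208
  x_1 = 0.0353·68 + 1.1456·30 + 0.1182·13 + 0.0711·99 + 0.0742·36 + 0.0519·54 + 0.0938·23 = 52.9802
  x_2 = 0.0491·68 + 0.0537·30 + 1.0802·13 + 0.0286·99 + 0.1093·36 + 0.1161·54 + 0.0482·23 = 33.1376
  x_3 = 0.0521·68 + 0.0993·30 + 0.0945·13 + 1.0321·99 + 0.1033·36 + 0.1395·54 + 0.0424·23 = 122.1578
  x_4 = 0.0700·68 + 0.1013·30 + 0.1481·13 + 0.0421·99 + 1.0974·36 + 0.0835·54 + 0.0551·23 = 59.1770
  x_5 = 0.1448·68 + 0.0456·30 + 0.0542·13 + 0.0746·99 + 0.0853·36 + 1.0794·54 + 0.0459·23 = 81.7141
  x_6 = 0.1086·68 + 0.0660·30 + 0.0827·13 + 0.0712·99 + 0.0731·36 + 0.0588·54 + 1.0436·23 = 47.2981
Output multipliers (column sums of L):
  Textiles: 1.6196
  Healthcare: 1.5841
  Manufacturing: 1.7031
  Chemicals: 1.4443
  Energy: 1.6872
  Construction: 1.6178
  Finance: 1.4651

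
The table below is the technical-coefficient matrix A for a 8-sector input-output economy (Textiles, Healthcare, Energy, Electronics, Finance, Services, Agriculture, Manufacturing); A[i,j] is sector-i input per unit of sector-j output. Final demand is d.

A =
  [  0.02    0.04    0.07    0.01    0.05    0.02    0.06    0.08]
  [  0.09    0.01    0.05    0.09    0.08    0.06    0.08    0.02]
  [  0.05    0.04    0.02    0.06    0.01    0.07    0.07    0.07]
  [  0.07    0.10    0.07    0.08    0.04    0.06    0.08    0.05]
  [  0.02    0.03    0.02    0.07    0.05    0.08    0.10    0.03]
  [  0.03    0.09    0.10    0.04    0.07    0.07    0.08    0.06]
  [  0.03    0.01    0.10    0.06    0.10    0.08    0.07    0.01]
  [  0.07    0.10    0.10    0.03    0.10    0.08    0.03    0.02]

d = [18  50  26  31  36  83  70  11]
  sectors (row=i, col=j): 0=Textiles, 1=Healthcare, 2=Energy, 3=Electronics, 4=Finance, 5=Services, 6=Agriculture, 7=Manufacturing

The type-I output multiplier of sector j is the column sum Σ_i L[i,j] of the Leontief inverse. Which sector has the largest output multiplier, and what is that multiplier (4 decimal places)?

Agriculture (2.0724)

Form M = I − A:
  [  0.98   -0.04   -0.07   -0.01   -0.05   -0.02   -0.06   -0.08]
  [ -0.09    0.99   -0.05   -0.09   -0.08   -0.06   -0.08   -0.02]
  [ -0.05   -0.04    0.98   -0.06   -0.01   -0.07   -0.07   -0.07]
  [ -0.07   -0.10   -0.07    0.92   -0.04   -0.06   -0.08   -0.05]
  [ -0.02   -0.03   -0.02   -0.07    0.95   -0.08   -0.10   -0.03]
  [ -0.03   -0.09   -0.10   -0.04   -0.07    0.93   -0.08   -0.06]
  [ -0.03   -0.01   -0.10   -0.06   -0.10   -0.08    0.93   -0.01]
  [ -0.07   -0.10   -0.10   -0.03   -0.10   -0.08   -0.03    0.98]
Leontief inverse L = M⁻¹:
  [  1.0506    0.0719    0.1119    0.0458    0.0914    0.0646    0.1051    0.1054]
  [  0.1274    1.0557    0.1084    0.1383    0.1327    0.1170    0.1453    0.0594]
  [  0.0851    0.0808    1.0737    0.0997    0.0589    0.1185    0.1216    0.1007]
  [  0.1196    0.1510    0.1378    1.1385    0.1037    0.1263    0.1540    0.0933]
  [  0.0538    0.0696    0.0735    0.1137    1.0994    0.1317    0.1562    0.0602]
  [  0.0776    0.1389    0.1644    0.0980    0.1322    1.1378    0.1531    0.1012]
  [  0.0658    0.0531    0.1529    0.1087    0.1487    0.1378    1.1343    0.0475]
  [  0.1142    0.1458    0.1584    0.0853    0.1568    0.1430    0.1026    1.0630]
Total output x = L · d:
  x_0 = 1.0506·18 + 0.0719·50 + 0.1119·26 + 0.0458·31 + 0.0914·36 + 0.0646·83 + 0.1051·70 + 0.1054·11 = 44.0046
  x_1 = 0.1274·18 + 1.0557·50 + 0.1084·26 + 0.1383·31 + 0.1327·36 + 0.1170·83 + 0.1453·70 + 0.0594·11 = 87.5002
  x_2 = 0.0851·18 + 0.0808·50 + 1.0737·26 + 0.0997·31 + 0.0589·36 + 0.1185·83 + 0.1216·70 + 0.1007·11 = 58.1559
  x_3 = 0.1196·18 + 0.1510·50 + 0.1378·26 + 1.1385·31 + 0.1037·36 + 0.1263·83 + 0.1540·70 + 0.0933·11 = 74.6077
  x_4 = 0.0538·18 + 0.0696·50 + 0.0735·26 + 0.1137·31 + 1.0994·36 + 0.1317·83 + 0.1562·70 + 0.0602·11 = 71.9901
  x_5 = 0.0776·18 + 0.1389·50 + 0.1644·26 + 0.0980·31 + 0.1322·36 + 1.1378·83 + 0.1531·70 + 0.1012·11 = 126.6845
  x_6 = 0.0658·18 + 0.0531·50 + 0.1529·26 + 0.1087·31 + 0.1487·36 + 0.1378·83 + 1.1343·70 + 0.0475·11 = 107.8989
  x_7 = 0.1142·18 + 0.1458·50 + 0.1584·26 + 0.0853·31 + 0.1568·36 + 0.1430·83 + 0.1026·70 + 1.0630·11 = 52.5050
Output multipliers (column sums of L):
  Textiles: 1.6940
  Healthcare: 1.7669
  Energy: 1.9810
  Electronics: 1.8281
  Finance: 1.9238
  Services: 1.9768
  Agriculture: 2.0724
  Manufacturing: 1.6306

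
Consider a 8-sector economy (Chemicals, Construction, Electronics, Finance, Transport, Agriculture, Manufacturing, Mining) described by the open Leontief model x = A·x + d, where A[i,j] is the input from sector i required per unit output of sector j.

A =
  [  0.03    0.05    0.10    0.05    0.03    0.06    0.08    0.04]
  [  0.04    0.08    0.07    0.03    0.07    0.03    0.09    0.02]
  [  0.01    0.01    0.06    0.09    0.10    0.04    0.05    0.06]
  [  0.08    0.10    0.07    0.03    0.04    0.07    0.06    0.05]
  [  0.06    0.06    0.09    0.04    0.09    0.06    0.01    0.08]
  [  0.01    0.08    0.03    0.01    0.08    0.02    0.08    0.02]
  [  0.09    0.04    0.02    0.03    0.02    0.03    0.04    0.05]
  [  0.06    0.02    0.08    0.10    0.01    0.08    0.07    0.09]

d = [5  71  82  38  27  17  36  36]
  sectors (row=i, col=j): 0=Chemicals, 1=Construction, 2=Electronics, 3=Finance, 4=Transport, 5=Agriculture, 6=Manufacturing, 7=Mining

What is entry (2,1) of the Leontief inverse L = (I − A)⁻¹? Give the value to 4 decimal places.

L[2,1] = 0.0508

Form M = I − A:
  [  0.97   -0.05   -0.10   -0.05   -0.03   -0.06   -0.08   -0.04]
  [ -0.04    0.92   -0.07   -0.03   -0.07   -0.03   -0.09   -0.02]
  [ -0.01   -0.01    0.94   -0.09   -0.10   -0.04   -0.05   -0.06]
  [ -0.08   -0.10   -0.07    0.97   -0.04   -0.07   -0.06   -0.05]
  [ -0.06   -0.06   -0.09   -0.04    0.91   -0.06   -0.01   -0.08]
  [ -0.01   -0.08   -0.03   -0.01   -0.08    0.98   -0.08   -0.02]
  [ -0.09   -0.04   -0.02   -0.03   -0.02   -0.03    0.96   -0.05]
  [ -0.06   -0.02   -0.08   -0.10   -0.01   -0.08   -0.07    0.91]
Leontief inverse L = M⁻¹:
  [  1.0653    0.0891    0.1459    0.0872    0.0738    0.0949    0.1246    0.0786]
  [  0.0762    1.1194    0.1169    0.0648    0.1135    0.0641    0.1322    0.0579]
  [  0.0484    0.0508    1.1091    0.1270    0.1430    0.0787    0.0900    0.1026]
  [  0.1186    0.1466    0.1256    1.0711    0.0892    0.1098    0.1139    0.0921]
  [  0.0982    0.1052    0.1494    0.0853    1.1422    0.1036    0.0610    0.1272]
  [  0.0394    0.1110    0.0659    0.0356    0.1136    1.0459    0.1113    0.0496]
  [  0.1164    0.0698    0.0578    0.0574    0.0477    0.0579    1.0755    0.0782]
  [  0.1027    0.0673    0.1354    0.1445    0.0559    0.1242    0.1247    1.1363]
Total output x = L · d:
  x_0 = 1.0653·5 + 0.0891·71 + 0.1459·82 + 0.0872·38 + 0.0738·27 + 0.0949·17 + 0.1246·36 + 0.0786·36 = 37.8515
  x_1 = 0.0762·5 + 1.1194·71 + 0.1169·82 + 0.0648·38 + 0.1135·27 + 0.0641·17 + 0.1322·36 + 0.0579·36 = 102.9042
  x_2 = 0.0484·5 + 0.0508·71 + 1.1091·82 + 0.1270·38 + 0.1430·27 + 0.0787·17 + 0.0900·36 + 0.1026·36 = 111.7544
  x_3 = 0.1186·5 + 0.1466·71 + 0.1256·82 + 1.0711·38 + 0.0892·27 + 0.1098·17 + 0.1139·36 + 0.0921·36 = 73.6896
  x_4 = 0.0982·5 + 0.1052·71 + 0.1494·82 + 0.0853·38 + 1.1422·27 + 0.1036·17 + 0.0610·36 + 0.1272·36 = 62.8290
  x_5 = 0.0394·5 + 0.1110·71 + 0.0659·82 + 0.0356·38 + 0.1136·27 + 1.0459·17 + 0.1113·36 + 0.0496·36 = 41.4755
  x_6 = 0.1164·5 + 0.0698·71 + 0.0578·82 + 0.0574·38 + 0.0477·27 + 0.0579·17 + 1.0755·36 + 0.0782·36 = 56.2653
  x_7 = 0.1027·5 + 0.0673·71 + 0.1354·82 + 0.1445·38 + 0.0559·27 + 0.1242·17 + 0.1247·36 + 1.1363·36 = 70.9048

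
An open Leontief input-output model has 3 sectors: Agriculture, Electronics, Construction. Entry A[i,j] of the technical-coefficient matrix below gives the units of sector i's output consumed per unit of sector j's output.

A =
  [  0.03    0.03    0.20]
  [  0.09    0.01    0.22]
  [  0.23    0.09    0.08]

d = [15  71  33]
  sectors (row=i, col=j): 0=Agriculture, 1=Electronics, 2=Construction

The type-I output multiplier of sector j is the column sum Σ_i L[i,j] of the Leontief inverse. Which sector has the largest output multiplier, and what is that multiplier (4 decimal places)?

Form M = I − A:
  [  0.97   -0.03   -0.20]
  [ -0.09    0.99   -0.22]
  [ -0.23   -0.09    0.92]
Leontief inverse L = M⁻¹:
  [  1.0958    0.0561    0.2516]
  [  0.1641    1.0409    0.2846]
  [  0.2900    0.1159    1.1777]
Total output x = L · d:
  x_0 = 1.0958·15 + 0.0561·71 + 0.2516·33 = 28.7224
  x_1 = 0.1641·15 + 1.0409·71 + 0.2846·33 = 85.7593
  x_2 = 0.2900·15 + 0.1159·71 + 1.1777·33 = 51.4397
Output multipliers (column sums of L):
  Agriculture: 1.5499
  Electronics: 1.2129
  Construction: 1.7139

Construction (1.7139)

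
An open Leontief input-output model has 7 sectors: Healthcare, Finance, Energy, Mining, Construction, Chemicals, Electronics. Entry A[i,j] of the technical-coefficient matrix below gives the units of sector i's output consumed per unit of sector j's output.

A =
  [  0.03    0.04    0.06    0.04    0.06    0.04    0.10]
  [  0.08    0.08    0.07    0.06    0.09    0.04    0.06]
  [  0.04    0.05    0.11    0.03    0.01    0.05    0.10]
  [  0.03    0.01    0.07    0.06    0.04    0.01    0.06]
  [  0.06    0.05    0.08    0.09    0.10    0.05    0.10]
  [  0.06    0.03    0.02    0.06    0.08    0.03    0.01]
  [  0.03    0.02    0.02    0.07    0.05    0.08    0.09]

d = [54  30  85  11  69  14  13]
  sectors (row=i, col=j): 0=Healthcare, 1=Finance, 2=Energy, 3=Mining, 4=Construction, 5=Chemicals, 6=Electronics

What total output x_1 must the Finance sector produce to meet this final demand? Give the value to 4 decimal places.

Form M = I − A:
  [  0.97   -0.04   -0.06   -0.04   -0.06   -0.04   -0.10]
  [ -0.08    0.92   -0.07   -0.06   -0.09   -0.04   -0.06]
  [ -0.04   -0.05    0.89   -0.03   -0.01   -0.05   -0.10]
  [ -0.03   -0.01   -0.07    0.94   -0.04   -0.01   -0.06]
  [ -0.06   -0.05   -0.08   -0.09    0.90   -0.05   -0.10]
  [ -0.06   -0.03   -0.02   -0.06   -0.08    0.97   -0.01]
  [ -0.03   -0.02   -0.02   -0.07   -0.05   -0.08    0.91]
Leontief inverse L = M⁻¹:
  [  1.0571    0.0626    0.0957    0.0765    0.0955    0.0690    0.1471]
  [  0.1171    1.1124    0.1207    0.1070    0.1386    0.0753    0.1226]
  [  0.0677    0.0742    1.1481    0.0645    0.0429    0.0801    0.1483]
  [  0.0486    0.0259    0.0993    1.0859    0.0633    0.0306    0.0969]
  [  0.0986    0.0822    0.1335    0.1421    1.1509    0.0890    0.1677]
  [  0.0821    0.0486    0.0510    0.0894    0.1108    1.0495    0.0474]
  [  0.0553    0.0389    0.0505    0.1055    0.0850    0.1052    1.1305]
Total output x = L · d:
  x_0 = 1.0571·54 + 0.0626·30 + 0.0957·85 + 0.0765·11 + 0.0955·69 + 0.0690·14 + 0.1471·13 = 77.4035
  x_1 = 0.1171·54 + 1.1124·30 + 0.1207·85 + 0.1070·11 + 0.1386·69 + 0.0753·14 + 0.1226·13 = 63.3468
  x_2 = 0.0677·54 + 0.0742·30 + 1.1481·85 + 0.0645·11 + 0.0429·69 + 0.0801·14 + 0.1483·13 = 110.1867
  x_3 = 0.0486·54 + 0.0259·30 + 0.0993·85 + 1.0859·11 + 0.0633·69 + 0.0306·14 + 0.0969·13 = 29.8406
  x_4 = 0.0986·54 + 0.0822·30 + 0.1335·85 + 0.1421·11 + 1.1509·69 + 0.0890·14 + 0.1677·13 = 103.5380
  x_5 = 0.0821·54 + 0.0486·30 + 0.0510·85 + 0.0894·11 + 0.1108·69 + 1.0495·14 + 0.0474·13 = 34.1631
  x_6 = 0.0553·54 + 0.0389·30 + 0.0505·85 + 0.1055·11 + 0.0850·69 + 0.1052·14 + 1.1305·13 = 31.6391

63.3468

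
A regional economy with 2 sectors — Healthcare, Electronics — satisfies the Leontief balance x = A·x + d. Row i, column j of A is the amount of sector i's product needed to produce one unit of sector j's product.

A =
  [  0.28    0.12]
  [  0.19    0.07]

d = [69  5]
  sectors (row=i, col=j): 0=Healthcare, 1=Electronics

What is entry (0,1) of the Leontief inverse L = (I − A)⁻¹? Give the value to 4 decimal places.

Form M = I − A:
  [  0.72   -0.12]
  [ -0.19    0.93]
Leontief inverse L = M⁻¹:
  [  1.4378    0.1855]
  [  0.2938    1.1132]
Total output x = L · d:
  x_0 = 1.4378·69 + 0.1855·5 = 100.1391
  x_1 = 0.2938·69 + 1.1132·5 = 25.8349

L[0,1] = 0.1855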